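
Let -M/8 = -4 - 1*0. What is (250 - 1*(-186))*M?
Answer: 13952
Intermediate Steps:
M = 32 (M = -8*(-4 - 1*0) = -8*(-4 + 0) = -8*(-4) = 32)
(250 - 1*(-186))*M = (250 - 1*(-186))*32 = (250 + 186)*32 = 436*32 = 13952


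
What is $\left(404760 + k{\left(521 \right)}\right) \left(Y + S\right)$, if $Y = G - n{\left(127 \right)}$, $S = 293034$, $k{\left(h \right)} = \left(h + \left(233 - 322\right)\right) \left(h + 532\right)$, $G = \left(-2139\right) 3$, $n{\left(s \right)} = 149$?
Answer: $246263935008$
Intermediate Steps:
$G = -6417$
$k{\left(h \right)} = \left(-89 + h\right) \left(532 + h\right)$ ($k{\left(h \right)} = \left(h - 89\right) \left(532 + h\right) = \left(-89 + h\right) \left(532 + h\right)$)
$Y = -6566$ ($Y = -6417 - 149 = -6566$)
$\left(404760 + k{\left(521 \right)}\right) \left(Y + S\right) = \left(404760 + \left(-47348 + 521^{2} + 443 \cdot 521\right)\right) \left(-6566 + 293034\right) = \left(404760 + \left(-47348 + 271441 + 230803\right)\right) 286468 = \left(404760 + 454896\right) 286468 = 859656 \cdot 286468 = 246263935008$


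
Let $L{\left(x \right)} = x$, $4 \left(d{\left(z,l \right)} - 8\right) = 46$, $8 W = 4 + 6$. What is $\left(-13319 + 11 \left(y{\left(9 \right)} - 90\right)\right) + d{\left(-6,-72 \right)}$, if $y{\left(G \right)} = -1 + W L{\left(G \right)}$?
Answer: $- \frac{56707}{4} \approx -14177.0$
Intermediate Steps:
$W = \frac{5}{4}$ ($W = \frac{4 + 6}{8} = \frac{1}{8} \cdot 10 = \frac{5}{4} \approx 1.25$)
$d{\left(z,l \right)} = \frac{39}{2}$ ($d{\left(z,l \right)} = 8 + \frac{1}{4} \cdot 46 = 8 + \frac{23}{2} = \frac{39}{2}$)
$y{\left(G \right)} = -1 + \frac{5 G}{4}$
$\left(-13319 + 11 \left(y{\left(9 \right)} - 90\right)\right) + d{\left(-6,-72 \right)} = \left(-13319 + 11 \left(\left(-1 + \frac{5}{4} \cdot 9\right) - 90\right)\right) + \frac{39}{2} = \left(-13319 + 11 \left(\left(-1 + \frac{45}{4}\right) - 90\right)\right) + \frac{39}{2} = \left(-13319 + 11 \left(\frac{41}{4} - 90\right)\right) + \frac{39}{2} = \left(-13319 + 11 \left(- \frac{319}{4}\right)\right) + \frac{39}{2} = \left(-13319 - \frac{3509}{4}\right) + \frac{39}{2} = - \frac{56785}{4} + \frac{39}{2} = - \frac{56707}{4}$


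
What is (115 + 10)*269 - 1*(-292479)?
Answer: 326104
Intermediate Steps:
(115 + 10)*269 - 1*(-292479) = 125*269 + 292479 = 33625 + 292479 = 326104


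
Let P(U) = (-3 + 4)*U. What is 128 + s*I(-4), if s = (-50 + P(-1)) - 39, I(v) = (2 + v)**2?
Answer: -232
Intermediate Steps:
P(U) = U (P(U) = 1*U = U)
s = -90 (s = (-50 - 1) - 39 = -51 - 39 = -90)
128 + s*I(-4) = 128 - 90*(2 - 4)**2 = 128 - 90*(-2)**2 = 128 - 90*4 = 128 - 360 = -232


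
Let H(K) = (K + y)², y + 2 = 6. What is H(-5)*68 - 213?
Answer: -145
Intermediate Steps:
y = 4 (y = -2 + 6 = 4)
H(K) = (4 + K)² (H(K) = (K + 4)² = (4 + K)²)
H(-5)*68 - 213 = (4 - 5)²*68 - 213 = (-1)²*68 - 213 = 1*68 - 213 = 68 - 213 = -145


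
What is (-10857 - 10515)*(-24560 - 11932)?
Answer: 779907024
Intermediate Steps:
(-10857 - 10515)*(-24560 - 11932) = -21372*(-36492) = 779907024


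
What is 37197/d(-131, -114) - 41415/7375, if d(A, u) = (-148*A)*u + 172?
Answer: -3672158511/651967700 ≈ -5.6324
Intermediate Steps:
d(A, u) = 172 - 148*A*u (d(A, u) = -148*A*u + 172 = 172 - 148*A*u)
37197/d(-131, -114) - 41415/7375 = 37197/(172 - 148*(-131)*(-114)) - 41415/7375 = 37197/(172 - 2210232) - 41415*1/7375 = 37197/(-2210060) - 8283/1475 = 37197*(-1/2210060) - 8283/1475 = -37197/2210060 - 8283/1475 = -3672158511/651967700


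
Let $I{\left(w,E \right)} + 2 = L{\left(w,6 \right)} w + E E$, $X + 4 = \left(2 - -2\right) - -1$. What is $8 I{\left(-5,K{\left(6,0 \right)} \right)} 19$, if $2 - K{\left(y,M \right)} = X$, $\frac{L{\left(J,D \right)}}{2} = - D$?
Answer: $8968$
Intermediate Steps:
$L{\left(J,D \right)} = - 2 D$ ($L{\left(J,D \right)} = 2 \left(- D\right) = - 2 D$)
$X = 1$ ($X = -4 + \left(\left(2 - -2\right) - -1\right) = -4 + \left(\left(2 + 2\right) + 1\right) = -4 + \left(4 + 1\right) = -4 + 5 = 1$)
$K{\left(y,M \right)} = 1$ ($K{\left(y,M \right)} = 2 - 1 = 1$)
$I{\left(w,E \right)} = -2 + E^{2} - 12 w$ ($I{\left(w,E \right)} = -2 + \left(\left(-2\right) 6 w + E E\right) = -2 + \left(- 12 w + E^{2}\right) = -2 + \left(E^{2} - 12 w\right) = -2 + E^{2} - 12 w$)
$8 I{\left(-5,K{\left(6,0 \right)} \right)} 19 = 8 \left(-2 + 1^{2} - -60\right) 19 = 8 \left(-2 + 1 + 60\right) 19 = 8 \cdot 59 \cdot 19 = 472 \cdot 19 = 8968$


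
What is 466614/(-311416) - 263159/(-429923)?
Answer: -4563698753/5149419268 ≈ -0.88626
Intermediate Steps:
466614/(-311416) - 263159/(-429923) = 466614*(-1/311416) - 263159*(-1/429923) = -233307/155708 + 20243/33071 = -4563698753/5149419268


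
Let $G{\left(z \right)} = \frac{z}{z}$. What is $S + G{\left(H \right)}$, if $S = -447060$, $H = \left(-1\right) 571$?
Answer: $-447059$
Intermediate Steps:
$H = -571$
$G{\left(z \right)} = 1$
$S + G{\left(H \right)} = -447060 + 1 = -447059$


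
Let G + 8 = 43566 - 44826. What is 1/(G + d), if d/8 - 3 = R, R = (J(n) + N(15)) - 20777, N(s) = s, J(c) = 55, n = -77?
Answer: -1/166900 ≈ -5.9916e-6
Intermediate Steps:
G = -1268 (G = -8 + (43566 - 44826) = -8 - 1260 = -1268)
R = -20707 (R = (55 + 15) - 20777 = 70 - 20777 = -20707)
d = -165632 (d = 24 + 8*(-20707) = 24 - 165656 = -165632)
1/(G + d) = 1/(-1268 - 165632) = 1/(-166900) = -1/166900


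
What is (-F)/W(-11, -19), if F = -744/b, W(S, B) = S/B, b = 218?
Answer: 7068/1199 ≈ 5.8949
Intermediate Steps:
F = -372/109 (F = -744/218 = -744*1/218 = -372/109 ≈ -3.4128)
(-F)/W(-11, -19) = (-1*(-372/109))/((-11/(-19))) = 372/(109*((-11*(-1/19)))) = 372/(109*(11/19)) = (372/109)*(19/11) = 7068/1199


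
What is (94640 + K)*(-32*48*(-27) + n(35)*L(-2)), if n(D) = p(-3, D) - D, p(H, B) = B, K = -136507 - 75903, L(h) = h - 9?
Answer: -4884157440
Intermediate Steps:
L(h) = -9 + h
K = -212410
n(D) = 0 (n(D) = D - D = 0)
(94640 + K)*(-32*48*(-27) + n(35)*L(-2)) = (94640 - 212410)*(-32*48*(-27) + 0*(-9 - 2)) = -117770*(-1536*(-27) + 0*(-11)) = -117770*(41472 + 0) = -117770*41472 = -4884157440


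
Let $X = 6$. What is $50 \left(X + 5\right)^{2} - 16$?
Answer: $6034$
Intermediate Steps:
$50 \left(X + 5\right)^{2} - 16 = 50 \left(6 + 5\right)^{2} - 16 = 50 \cdot 11^{2} - 16 = 50 \cdot 121 - 16 = 6050 - 16 = 6034$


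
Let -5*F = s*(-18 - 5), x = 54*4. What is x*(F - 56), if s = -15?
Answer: -27000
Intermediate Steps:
x = 216
F = -69 (F = -(-3)*(-18 - 5) = -(-3)*(-23) = -⅕*345 = -69)
x*(F - 56) = 216*(-69 - 56) = 216*(-125) = -27000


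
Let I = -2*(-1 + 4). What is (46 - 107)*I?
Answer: 366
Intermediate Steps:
I = -6 (I = -2*3 = -6)
(46 - 107)*I = (46 - 107)*(-6) = -61*(-6) = 366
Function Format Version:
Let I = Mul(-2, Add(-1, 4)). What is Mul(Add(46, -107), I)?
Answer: 366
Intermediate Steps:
I = -6 (I = Mul(-2, 3) = -6)
Mul(Add(46, -107), I) = Mul(Add(46, -107), -6) = Mul(-61, -6) = 366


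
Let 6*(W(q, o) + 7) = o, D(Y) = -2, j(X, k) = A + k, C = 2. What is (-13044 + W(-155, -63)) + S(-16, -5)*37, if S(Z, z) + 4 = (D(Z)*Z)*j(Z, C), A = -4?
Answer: -31155/2 ≈ -15578.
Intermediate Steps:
j(X, k) = -4 + k
W(q, o) = -7 + o/6
S(Z, z) = -4 + 4*Z (S(Z, z) = -4 + (-2*Z)*(-4 + 2) = -4 - 2*Z*(-2) = -4 + 4*Z)
(-13044 + W(-155, -63)) + S(-16, -5)*37 = (-13044 + (-7 + (⅙)*(-63))) + (-4 + 4*(-16))*37 = (-13044 + (-7 - 21/2)) + (-4 - 64)*37 = (-13044 - 35/2) - 68*37 = -26123/2 - 2516 = -31155/2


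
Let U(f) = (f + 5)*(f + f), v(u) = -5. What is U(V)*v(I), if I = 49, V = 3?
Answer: -240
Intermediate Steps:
U(f) = 2*f*(5 + f) (U(f) = (5 + f)*(2*f) = 2*f*(5 + f))
U(V)*v(I) = (2*3*(5 + 3))*(-5) = (2*3*8)*(-5) = 48*(-5) = -240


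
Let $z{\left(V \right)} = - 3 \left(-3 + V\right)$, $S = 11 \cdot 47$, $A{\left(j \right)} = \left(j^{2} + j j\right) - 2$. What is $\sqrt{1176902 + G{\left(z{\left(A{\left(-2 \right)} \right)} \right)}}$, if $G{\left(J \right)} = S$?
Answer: $\sqrt{1177419} \approx 1085.1$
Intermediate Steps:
$A{\left(j \right)} = -2 + 2 j^{2}$ ($A{\left(j \right)} = \left(j^{2} + j^{2}\right) - 2 = 2 j^{2} - 2 = -2 + 2 j^{2}$)
$S = 517$
$z{\left(V \right)} = 9 - 3 V$
$G{\left(J \right)} = 517$
$\sqrt{1176902 + G{\left(z{\left(A{\left(-2 \right)} \right)} \right)}} = \sqrt{1176902 + 517} = \sqrt{1177419}$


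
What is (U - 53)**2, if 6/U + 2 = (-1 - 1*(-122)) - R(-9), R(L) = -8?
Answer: 45225625/16129 ≈ 2804.0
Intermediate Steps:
U = 6/127 (U = 6/(-2 + ((-1 - 1*(-122)) - 1*(-8))) = 6/(-2 + ((-1 + 122) + 8)) = 6/(-2 + (121 + 8)) = 6/(-2 + 129) = 6/127 ≈ 0.047244)
(U - 53)**2 = (6/127 - 53)**2 = (-6725/127)**2 = 45225625/16129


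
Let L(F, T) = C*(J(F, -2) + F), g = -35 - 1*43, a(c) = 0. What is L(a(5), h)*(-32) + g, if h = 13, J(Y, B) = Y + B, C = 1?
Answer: -14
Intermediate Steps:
J(Y, B) = B + Y
g = -78 (g = -35 - 43 = -78)
L(F, T) = -2 + 2*F (L(F, T) = 1*((-2 + F) + F) = 1*(-2 + 2*F) = -2 + 2*F)
L(a(5), h)*(-32) + g = (-2 + 2*0)*(-32) - 78 = (-2 + 0)*(-32) - 78 = -2*(-32) - 78 = 64 - 78 = -14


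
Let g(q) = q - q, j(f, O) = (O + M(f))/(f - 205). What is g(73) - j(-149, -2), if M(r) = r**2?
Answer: 22199/354 ≈ 62.709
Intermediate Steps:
j(f, O) = (O + f**2)/(-205 + f) (j(f, O) = (O + f**2)/(f - 205) = (O + f**2)/(-205 + f))
g(q) = 0
g(73) - j(-149, -2) = 0 - (-2 + (-149)**2)/(-205 - 149) = 0 - (-2 + 22201)/(-354) = 0 - (-1)*22199/354 = 0 - 1*(-22199/354) = 0 + 22199/354 = 22199/354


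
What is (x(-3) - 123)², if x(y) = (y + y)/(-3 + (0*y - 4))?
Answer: 731025/49 ≈ 14919.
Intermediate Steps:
x(y) = -2*y/7 (x(y) = (2*y)/(-3 + (0 - 4)) = (2*y)/(-3 - 4) = (2*y)/(-7) = (2*y)*(-⅐) = -2*y/7)
(x(-3) - 123)² = (-2/7*(-3) - 123)² = (6/7 - 123)² = (-855/7)² = 731025/49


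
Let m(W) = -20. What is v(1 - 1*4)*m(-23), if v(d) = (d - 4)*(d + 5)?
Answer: 280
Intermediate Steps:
v(d) = (-4 + d)*(5 + d)
v(1 - 1*4)*m(-23) = (-20 + (1 - 1*4) + (1 - 1*4)**2)*(-20) = (-20 + (1 - 4) + (1 - 4)**2)*(-20) = (-20 - 3 + (-3)**2)*(-20) = (-20 - 3 + 9)*(-20) = -14*(-20) = 280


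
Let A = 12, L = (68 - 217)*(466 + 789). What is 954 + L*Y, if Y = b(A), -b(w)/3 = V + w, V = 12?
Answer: 13464594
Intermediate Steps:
L = -186995 (L = -149*1255 = -186995)
b(w) = -36 - 3*w (b(w) = -3*(12 + w) = -36 - 3*w)
Y = -72 (Y = -36 - 3*12 = -36 - 36 = -72)
954 + L*Y = 954 - 186995*(-72) = 954 + 13463640 = 13464594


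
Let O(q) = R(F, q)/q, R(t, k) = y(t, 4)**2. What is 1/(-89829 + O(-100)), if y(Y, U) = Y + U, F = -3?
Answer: -100/8982901 ≈ -1.1132e-5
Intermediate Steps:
y(Y, U) = U + Y
R(t, k) = (4 + t)**2
O(q) = 1/q (O(q) = (4 - 3)**2/q = 1**2/q = 1/q)
1/(-89829 + O(-100)) = 1/(-89829 + 1/(-100)) = 1/(-89829 - 1/100) = 1/(-8982901/100) = -100/8982901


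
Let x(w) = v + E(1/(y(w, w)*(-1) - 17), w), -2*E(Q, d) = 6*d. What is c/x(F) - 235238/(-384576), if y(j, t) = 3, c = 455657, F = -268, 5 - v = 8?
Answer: 29237195345/51340896 ≈ 569.47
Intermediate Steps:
v = -3 (v = 5 - 1*8 = 5 - 8 = -3)
E(Q, d) = -3*d
x(w) = -3 - 3*w
c/x(F) - 235238/(-384576) = 455657/(-3 - 3*(-268)) - 235238/(-384576) = 455657/(-3 + 804) - 235238*(-1/384576) = 455657/801 + 117619/192288 = 29237195345/51340896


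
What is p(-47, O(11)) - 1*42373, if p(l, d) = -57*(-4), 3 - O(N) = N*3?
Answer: -42145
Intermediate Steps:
O(N) = 3 - 3*N (O(N) = 3 - N*3 = 3 - 3*N)
p(l, d) = 228
p(-47, O(11)) - 1*42373 = 228 - 1*42373 = 228 - 42373 = -42145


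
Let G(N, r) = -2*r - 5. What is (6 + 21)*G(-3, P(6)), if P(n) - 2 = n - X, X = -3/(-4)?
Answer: -1053/2 ≈ -526.50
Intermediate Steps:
X = 3/4 (X = -3*(-1/4) = 3/4 ≈ 0.75000)
P(n) = 5/4 + n (P(n) = 2 + (n - 1*3/4) = 2 + (n - 3/4) = 2 + (-3/4 + n) = 5/4 + n)
G(N, r) = -5 - 2*r
(6 + 21)*G(-3, P(6)) = (6 + 21)*(-5 - 2*(5/4 + 6)) = 27*(-5 - 2*29/4) = 27*(-5 - 29/2) = 27*(-39/2) = -1053/2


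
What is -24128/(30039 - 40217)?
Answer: 12064/5089 ≈ 2.3706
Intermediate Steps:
-24128/(30039 - 40217) = -24128/(-10178) = -24128*(-1/10178) = 12064/5089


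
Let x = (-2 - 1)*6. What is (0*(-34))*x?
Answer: 0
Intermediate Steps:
x = -18 (x = -3*6 = -18)
(0*(-34))*x = (0*(-34))*(-18) = 0*(-18) = 0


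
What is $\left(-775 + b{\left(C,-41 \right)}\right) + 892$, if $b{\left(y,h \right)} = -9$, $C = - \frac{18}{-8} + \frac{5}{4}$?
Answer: $108$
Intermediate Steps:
$C = \frac{7}{2}$ ($C = \left(-18\right) \left(- \frac{1}{8}\right) + 5 \cdot \frac{1}{4} = \frac{9}{4} + \frac{5}{4} = \frac{7}{2} \approx 3.5$)
$\left(-775 + b{\left(C,-41 \right)}\right) + 892 = \left(-775 - 9\right) + 892 = -784 + 892 = 108$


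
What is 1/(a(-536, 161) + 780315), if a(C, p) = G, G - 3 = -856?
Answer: 1/779462 ≈ 1.2829e-6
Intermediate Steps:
G = -853 (G = 3 - 856 = -853)
a(C, p) = -853
1/(a(-536, 161) + 780315) = 1/(-853 + 780315) = 1/779462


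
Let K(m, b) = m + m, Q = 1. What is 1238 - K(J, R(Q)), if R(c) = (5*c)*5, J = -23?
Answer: 1284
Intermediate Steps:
R(c) = 25*c
K(m, b) = 2*m
1238 - K(J, R(Q)) = 1238 - 2*(-23) = 1238 - 1*(-46) = 1238 + 46 = 1284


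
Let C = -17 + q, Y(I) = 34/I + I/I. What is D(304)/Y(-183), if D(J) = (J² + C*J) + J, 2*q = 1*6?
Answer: 16188912/149 ≈ 1.0865e+5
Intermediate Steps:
q = 3 (q = (1*6)/2 = (½)*6 = 3)
Y(I) = 1 + 34/I (Y(I) = 34/I + 1 = 1 + 34/I)
C = -14 (C = -17 + 3 = -14)
D(J) = J² - 13*J (D(J) = (J² - 14*J) + J = J² - 13*J)
D(304)/Y(-183) = (304*(-13 + 304))/(((34 - 183)/(-183))) = (304*291)/((-1/183*(-149))) = 88464/(149/183) = 88464*(183/149) = 16188912/149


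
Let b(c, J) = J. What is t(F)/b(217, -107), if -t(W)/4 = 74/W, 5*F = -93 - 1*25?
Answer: -740/6313 ≈ -0.11722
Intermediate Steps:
F = -118/5 (F = (-93 - 1*25)/5 = (-93 - 25)/5 = (⅕)*(-118) = -118/5 ≈ -23.600)
t(W) = -296/W
t(F)/b(217, -107) = -296/(-118/5)/(-107) = -296*(-5/118)*(-1/107) = (740/59)*(-1/107) = -740/6313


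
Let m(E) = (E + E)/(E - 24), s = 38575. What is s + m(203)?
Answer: 6905331/179 ≈ 38577.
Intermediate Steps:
m(E) = 2*E/(-24 + E) (m(E) = (2*E)/(-24 + E) = 2*E/(-24 + E))
s + m(203) = 38575 + 2*203/(-24 + 203) = 38575 + 2*203/179 = 38575 + 2*203*(1/179) = 38575 + 406/179 = 6905331/179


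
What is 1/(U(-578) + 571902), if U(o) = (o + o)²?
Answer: 1/1908238 ≈ 5.2404e-7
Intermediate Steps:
U(o) = 4*o² (U(o) = (2*o)² = 4*o²)
1/(U(-578) + 571902) = 1/(4*(-578)² + 571902) = 1/(4*334084 + 571902) = 1/(1336336 + 571902) = 1/1908238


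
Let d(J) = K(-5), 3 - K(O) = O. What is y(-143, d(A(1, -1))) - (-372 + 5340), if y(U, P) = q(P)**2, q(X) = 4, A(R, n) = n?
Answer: -4952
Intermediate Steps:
K(O) = 3 - O
d(J) = 8 (d(J) = 3 - 1*(-5) = 3 + 5 = 8)
y(U, P) = 16 (y(U, P) = 4**2 = 16)
y(-143, d(A(1, -1))) - (-372 + 5340) = 16 - (-372 + 5340) = 16 - 1*4968 = 16 - 4968 = -4952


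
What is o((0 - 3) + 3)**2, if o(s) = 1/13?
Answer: 1/169 ≈ 0.0059172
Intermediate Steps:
o(s) = 1/13
o((0 - 3) + 3)**2 = (1/13)**2 = 1/169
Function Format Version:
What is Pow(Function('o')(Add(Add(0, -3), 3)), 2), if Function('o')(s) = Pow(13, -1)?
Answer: Rational(1, 169) ≈ 0.0059172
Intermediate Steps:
Function('o')(s) = Rational(1, 13)
Pow(Function('o')(Add(Add(0, -3), 3)), 2) = Pow(Rational(1, 13), 2) = Rational(1, 169)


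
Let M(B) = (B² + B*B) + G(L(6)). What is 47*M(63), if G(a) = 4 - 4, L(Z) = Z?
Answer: 373086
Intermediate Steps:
G(a) = 0
M(B) = 2*B² (M(B) = (B² + B*B) + 0 = (B² + B²) + 0 = 2*B² + 0 = 2*B²)
47*M(63) = 47*(2*63²) = 47*(2*3969) = 47*7938 = 373086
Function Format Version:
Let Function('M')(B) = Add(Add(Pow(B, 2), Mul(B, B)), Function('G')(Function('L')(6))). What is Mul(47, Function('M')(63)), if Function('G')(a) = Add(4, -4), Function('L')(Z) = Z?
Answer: 373086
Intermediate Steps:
Function('G')(a) = 0
Function('M')(B) = Mul(2, Pow(B, 2)) (Function('M')(B) = Add(Add(Pow(B, 2), Mul(B, B)), 0) = Add(Add(Pow(B, 2), Pow(B, 2)), 0) = Add(Mul(2, Pow(B, 2)), 0) = Mul(2, Pow(B, 2)))
Mul(47, Function('M')(63)) = Mul(47, Mul(2, Pow(63, 2))) = Mul(47, Mul(2, 3969)) = Mul(47, 7938) = 373086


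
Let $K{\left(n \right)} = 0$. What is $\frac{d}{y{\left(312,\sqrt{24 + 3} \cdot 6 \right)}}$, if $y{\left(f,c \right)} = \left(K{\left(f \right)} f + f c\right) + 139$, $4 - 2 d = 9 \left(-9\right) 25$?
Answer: $- \frac{282031}{189198094} + \frac{5697432 \sqrt{3}}{94599047} \approx 0.10283$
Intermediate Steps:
$d = \frac{2029}{2}$ ($d = 2 - \frac{9 \left(-9\right) 25}{2} = 2 - \frac{\left(-81\right) 25}{2} = 2 - - \frac{2025}{2} = 2 + \frac{2025}{2} = \frac{2029}{2} \approx 1014.5$)
$y{\left(f,c \right)} = 139 + c f$ ($y{\left(f,c \right)} = \left(0 f + f c\right) + 139 = \left(0 + c f\right) + 139 = c f + 139 = 139 + c f$)
$\frac{d}{y{\left(312,\sqrt{24 + 3} \cdot 6 \right)}} = \frac{2029}{2 \left(139 + \sqrt{24 + 3} \cdot 6 \cdot 312\right)} = \frac{2029}{2 \left(139 + \sqrt{27} \cdot 6 \cdot 312\right)} = \frac{2029}{2 \left(139 + 3 \sqrt{3} \cdot 6 \cdot 312\right)} = \frac{2029}{2 \left(139 + 18 \sqrt{3} \cdot 312\right)} = \frac{2029}{2 \left(139 + 5616 \sqrt{3}\right)}$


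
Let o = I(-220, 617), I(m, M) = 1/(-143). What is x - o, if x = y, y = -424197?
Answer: -60660170/143 ≈ -4.2420e+5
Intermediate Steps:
x = -424197
I(m, M) = -1/143
o = -1/143 ≈ -0.0069930
x - o = -424197 - 1*(-1/143) = -424197 + 1/143 = -60660170/143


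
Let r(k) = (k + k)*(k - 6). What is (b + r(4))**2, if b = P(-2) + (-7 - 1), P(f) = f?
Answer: 676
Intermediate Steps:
b = -10 (b = -2 + (-7 - 1) = -2 - 8 = -10)
r(k) = 2*k*(-6 + k) (r(k) = (2*k)*(-6 + k) = 2*k*(-6 + k))
(b + r(4))**2 = (-10 + 2*4*(-6 + 4))**2 = (-10 + 2*4*(-2))**2 = (-10 - 16)**2 = (-26)**2 = 676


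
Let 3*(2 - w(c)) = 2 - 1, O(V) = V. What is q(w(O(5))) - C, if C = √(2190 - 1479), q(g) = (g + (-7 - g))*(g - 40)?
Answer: 805/3 - 3*√79 ≈ 241.67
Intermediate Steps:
w(c) = 5/3 (w(c) = 2 - (2 - 1)/3 = 2 - ⅓*1 = 2 - ⅓ = 5/3)
q(g) = 280 - 7*g (q(g) = -7*(-40 + g) = 280 - 7*g)
C = 3*√79 (C = √711 = 3*√79 ≈ 26.665)
q(w(O(5))) - C = (280 - 7*5/3) - 3*√79 = (280 - 35/3) - 3*√79 = 805/3 - 3*√79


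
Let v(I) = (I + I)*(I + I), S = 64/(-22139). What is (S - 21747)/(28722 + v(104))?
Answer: -481456897/1593698054 ≈ -0.30210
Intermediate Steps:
S = -64/22139 (S = 64*(-1/22139) = -64/22139 ≈ -0.0028908)
v(I) = 4*I**2 (v(I) = (2*I)*(2*I) = 4*I**2)
(S - 21747)/(28722 + v(104)) = (-64/22139 - 21747)/(28722 + 4*104**2) = -481456897/(22139*(28722 + 4*10816)) = -481456897/(22139*(28722 + 43264)) = -481456897/22139/71986 = -481456897/22139*1/71986 = -481456897/1593698054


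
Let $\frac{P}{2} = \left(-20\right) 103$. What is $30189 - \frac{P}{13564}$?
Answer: $\frac{102371929}{3391} \approx 30189.0$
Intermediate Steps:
$P = -4120$ ($P = 2 \left(\left(-20\right) 103\right) = 2 \left(-2060\right) = -4120$)
$30189 - \frac{P}{13564} = 30189 - - \frac{4120}{13564} = 30189 - \left(-4120\right) \frac{1}{13564} = 30189 - - \frac{1030}{3391} = 30189 + \frac{1030}{3391} = \frac{102371929}{3391}$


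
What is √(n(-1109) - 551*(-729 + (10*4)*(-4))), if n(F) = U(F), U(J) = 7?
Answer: √489846 ≈ 699.89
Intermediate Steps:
n(F) = 7
√(n(-1109) - 551*(-729 + (10*4)*(-4))) = √(7 - 551*(-729 + (10*4)*(-4))) = √(7 - 551*(-729 + 40*(-4))) = √(7 - 551*(-729 - 160)) = √(7 - 551*(-889)) = √(7 + 489839) = √489846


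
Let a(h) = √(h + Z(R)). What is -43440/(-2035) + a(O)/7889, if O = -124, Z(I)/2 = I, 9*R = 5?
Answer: 8688/407 + I*√1106/23667 ≈ 21.346 + 0.0014052*I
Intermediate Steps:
R = 5/9 (R = (⅑)*5 = 5/9 ≈ 0.55556)
Z(I) = 2*I
a(h) = √(10/9 + h) (a(h) = √(h + 2*(5/9)) = √(h + 10/9) = √(10/9 + h))
-43440/(-2035) + a(O)/7889 = -43440/(-2035) + (√(10 + 9*(-124))/3)/7889 = -43440*(-1/2035) + (√(10 - 1116)/3)*(1/7889) = 8688/407 + (√(-1106)/3)*(1/7889) = 8688/407 + ((I*√1106)/3)*(1/7889) = 8688/407 + (I*√1106/3)*(1/7889) = 8688/407 + I*√1106/23667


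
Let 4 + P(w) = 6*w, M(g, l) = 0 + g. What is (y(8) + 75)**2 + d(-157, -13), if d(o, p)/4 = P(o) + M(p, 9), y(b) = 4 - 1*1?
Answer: 2248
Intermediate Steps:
M(g, l) = g
P(w) = -4 + 6*w
y(b) = 3 (y(b) = 4 - 1 = 3)
d(o, p) = -16 + 4*p + 24*o (d(o, p) = 4*((-4 + 6*o) + p) = 4*(-4 + p + 6*o) = -16 + 4*p + 24*o)
(y(8) + 75)**2 + d(-157, -13) = (3 + 75)**2 + (-16 + 4*(-13) + 24*(-157)) = 78**2 + (-16 - 52 - 3768) = 6084 - 3836 = 2248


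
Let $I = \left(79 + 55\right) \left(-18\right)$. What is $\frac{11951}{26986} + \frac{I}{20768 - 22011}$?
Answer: $\frac{79945325}{33543598} \approx 2.3833$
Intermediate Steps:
$I = -2412$ ($I = 134 \left(-18\right) = -2412$)
$\frac{11951}{26986} + \frac{I}{20768 - 22011} = \frac{11951}{26986} - \frac{2412}{20768 - 22011} = 11951 \cdot \frac{1}{26986} - \frac{2412}{-1243} = \frac{11951}{26986} - - \frac{2412}{1243} = \frac{11951}{26986} + \frac{2412}{1243} = \frac{79945325}{33543598}$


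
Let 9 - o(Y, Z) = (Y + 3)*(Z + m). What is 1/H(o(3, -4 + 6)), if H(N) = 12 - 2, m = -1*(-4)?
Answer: ⅒ ≈ 0.10000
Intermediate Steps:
m = 4
o(Y, Z) = 9 - (3 + Y)*(4 + Z) (o(Y, Z) = 9 - (Y + 3)*(Z + 4) = 9 - (3 + Y)*(4 + Z))
H(N) = 10
1/H(o(3, -4 + 6)) = 1/10 = ⅒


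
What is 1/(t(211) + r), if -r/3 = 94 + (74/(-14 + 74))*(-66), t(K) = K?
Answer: 5/866 ≈ 0.0057737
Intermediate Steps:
r = -189/5 (r = -3*(94 + (74/(-14 + 74))*(-66)) = -3*(94 + (74/60)*(-66)) = -3*(94 + (74*(1/60))*(-66)) = -3*(94 + (37/30)*(-66)) = -3*(94 - 407/5) = -3*63/5 = -189/5 ≈ -37.800)
1/(t(211) + r) = 1/(211 - 189/5) = 1/(866/5) = 5/866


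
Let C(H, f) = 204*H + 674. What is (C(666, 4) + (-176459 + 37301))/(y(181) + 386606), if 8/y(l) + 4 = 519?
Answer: -674650/99551049 ≈ -0.0067769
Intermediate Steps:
C(H, f) = 674 + 204*H
y(l) = 8/515 (y(l) = 8/(-4 + 519) = 8/515)
(C(666, 4) + (-176459 + 37301))/(y(181) + 386606) = ((674 + 204*666) + (-176459 + 37301))/(8/515 + 386606) = ((674 + 135864) - 139158)/(199102098/515) = (136538 - 139158)*(515/199102098) = -2620*515/199102098 = -674650/99551049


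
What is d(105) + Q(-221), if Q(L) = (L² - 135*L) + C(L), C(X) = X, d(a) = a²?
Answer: 89480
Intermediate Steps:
Q(L) = L² - 134*L (Q(L) = (L² - 135*L) + L = L² - 134*L)
d(105) + Q(-221) = 105² - 221*(-134 - 221) = 11025 - 221*(-355) = 11025 + 78455 = 89480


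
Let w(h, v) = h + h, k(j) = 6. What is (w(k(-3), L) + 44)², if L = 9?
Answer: 3136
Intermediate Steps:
w(h, v) = 2*h
(w(k(-3), L) + 44)² = (2*6 + 44)² = (12 + 44)² = 56² = 3136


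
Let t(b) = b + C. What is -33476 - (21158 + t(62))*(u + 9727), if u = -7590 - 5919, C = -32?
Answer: 80099540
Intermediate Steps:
u = -13509
t(b) = -32 + b (t(b) = b - 32 = -32 + b)
-33476 - (21158 + t(62))*(u + 9727) = -33476 - (21158 + (-32 + 62))*(-13509 + 9727) = -33476 - (21158 + 30)*(-3782) = -33476 - 21188*(-3782) = -33476 - 1*(-80133016) = -33476 + 80133016 = 80099540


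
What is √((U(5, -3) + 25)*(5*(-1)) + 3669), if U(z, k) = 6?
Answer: √3514 ≈ 59.279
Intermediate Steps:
√((U(5, -3) + 25)*(5*(-1)) + 3669) = √((6 + 25)*(5*(-1)) + 3669) = √(31*(-5) + 3669) = √(-155 + 3669) = √3514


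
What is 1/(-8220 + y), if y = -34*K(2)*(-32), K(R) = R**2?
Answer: -1/3868 ≈ -0.00025853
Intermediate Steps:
y = 4352 (y = -34*2**2*(-32) = -34*4*(-32) = -136*(-32) = 4352)
1/(-8220 + y) = 1/(-8220 + 4352) = 1/(-3868) = -1/3868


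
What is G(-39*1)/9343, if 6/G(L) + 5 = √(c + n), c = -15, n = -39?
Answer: -30/738097 - 18*I*√6/738097 ≈ -4.0645e-5 - 5.9736e-5*I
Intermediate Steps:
G(L) = 6/(-5 + 3*I*√6) (G(L) = 6/(-5 + √(-15 - 39)) = 6/(-5 + √(-54)) = 6/(-5 + 3*I*√6))
G(-39*1)/9343 = (-30/79 - 18*I*√6/79)/9343 = (-30/79 - 18*I*√6/79)*(1/9343) = -30/738097 - 18*I*√6/738097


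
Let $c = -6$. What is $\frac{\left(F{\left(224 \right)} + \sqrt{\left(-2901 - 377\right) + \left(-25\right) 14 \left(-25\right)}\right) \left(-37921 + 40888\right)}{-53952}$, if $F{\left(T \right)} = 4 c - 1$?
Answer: $\frac{24725}{17984} - \frac{2967 \sqrt{38}}{4496} \approx -2.6932$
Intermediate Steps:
$F{\left(T \right)} = -25$ ($F{\left(T \right)} = 4 \left(-6\right) - 1 = -24 - 1 = -25$)
$\frac{\left(F{\left(224 \right)} + \sqrt{\left(-2901 - 377\right) + \left(-25\right) 14 \left(-25\right)}\right) \left(-37921 + 40888\right)}{-53952} = \frac{\left(-25 + \sqrt{\left(-2901 - 377\right) + \left(-25\right) 14 \left(-25\right)}\right) \left(-37921 + 40888\right)}{-53952} = \left(-25 + \sqrt{\left(-2901 - 377\right) - -8750}\right) 2967 \left(- \frac{1}{53952}\right) = \left(-25 + \sqrt{-3278 + 8750}\right) 2967 \left(- \frac{1}{53952}\right) = \left(-25 + \sqrt{5472}\right) 2967 \left(- \frac{1}{53952}\right) = \left(-25 + 12 \sqrt{38}\right) 2967 \left(- \frac{1}{53952}\right) = \left(-74175 + 35604 \sqrt{38}\right) \left(- \frac{1}{53952}\right) = \frac{24725}{17984} - \frac{2967 \sqrt{38}}{4496}$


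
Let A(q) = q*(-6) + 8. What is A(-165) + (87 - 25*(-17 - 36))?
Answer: 2410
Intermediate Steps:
A(q) = 8 - 6*q (A(q) = -6*q + 8 = 8 - 6*q)
A(-165) + (87 - 25*(-17 - 36)) = (8 - 6*(-165)) + (87 - 25*(-17 - 36)) = (8 + 990) + (87 - 25*(-53)) = 998 + (87 + 1325) = 998 + 1412 = 2410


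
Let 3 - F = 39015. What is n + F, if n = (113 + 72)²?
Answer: -4787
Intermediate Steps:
F = -39012 (F = 3 - 1*39015 = 3 - 39015 = -39012)
n = 34225 (n = 185² = 34225)
n + F = 34225 - 39012 = -4787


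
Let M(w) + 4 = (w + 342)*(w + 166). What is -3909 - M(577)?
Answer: -686722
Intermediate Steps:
M(w) = -4 + (166 + w)*(342 + w) (M(w) = -4 + (w + 342)*(w + 166) = -4 + (342 + w)*(166 + w) = -4 + (166 + w)*(342 + w))
-3909 - M(577) = -3909 - (56768 + 577² + 508*577) = -3909 - (56768 + 332929 + 293116) = -3909 - 1*682813 = -3909 - 682813 = -686722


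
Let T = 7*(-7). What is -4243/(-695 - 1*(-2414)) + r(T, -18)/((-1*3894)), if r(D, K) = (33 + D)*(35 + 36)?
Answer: -2428243/1115631 ≈ -2.1766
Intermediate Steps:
T = -49
r(D, K) = 2343 + 71*D (r(D, K) = (33 + D)*71 = 2343 + 71*D)
-4243/(-695 - 1*(-2414)) + r(T, -18)/((-1*3894)) = -4243/(-695 - 1*(-2414)) + (2343 + 71*(-49))/((-1*3894)) = -4243/(-695 + 2414) + (2343 - 3479)/(-3894) = -4243/1719 - 1136*(-1/3894) = -4243*1/1719 + 568/1947 = -4243/1719 + 568/1947 = -2428243/1115631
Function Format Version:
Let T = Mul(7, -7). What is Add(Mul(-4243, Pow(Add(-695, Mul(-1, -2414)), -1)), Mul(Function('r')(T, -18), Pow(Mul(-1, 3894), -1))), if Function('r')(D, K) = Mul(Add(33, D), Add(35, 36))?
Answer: Rational(-2428243, 1115631) ≈ -2.1766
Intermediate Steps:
T = -49
Function('r')(D, K) = Add(2343, Mul(71, D)) (Function('r')(D, K) = Mul(Add(33, D), 71) = Add(2343, Mul(71, D)))
Add(Mul(-4243, Pow(Add(-695, Mul(-1, -2414)), -1)), Mul(Function('r')(T, -18), Pow(Mul(-1, 3894), -1))) = Add(Mul(-4243, Pow(Add(-695, Mul(-1, -2414)), -1)), Mul(Add(2343, Mul(71, -49)), Pow(Mul(-1, 3894), -1))) = Add(Mul(-4243, Pow(Add(-695, 2414), -1)), Mul(Add(2343, -3479), Pow(-3894, -1))) = Add(Mul(-4243, Pow(1719, -1)), Mul(-1136, Rational(-1, 3894))) = Add(Mul(-4243, Rational(1, 1719)), Rational(568, 1947)) = Add(Rational(-4243, 1719), Rational(568, 1947)) = Rational(-2428243, 1115631)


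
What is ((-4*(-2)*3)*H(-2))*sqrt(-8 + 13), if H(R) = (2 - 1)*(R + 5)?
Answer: 72*sqrt(5) ≈ 161.00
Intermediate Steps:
H(R) = 5 + R (H(R) = 1*(5 + R) = 5 + R)
((-4*(-2)*3)*H(-2))*sqrt(-8 + 13) = ((-4*(-2)*3)*(5 - 2))*sqrt(-8 + 13) = ((8*3)*3)*sqrt(5) = (24*3)*sqrt(5) = 72*sqrt(5)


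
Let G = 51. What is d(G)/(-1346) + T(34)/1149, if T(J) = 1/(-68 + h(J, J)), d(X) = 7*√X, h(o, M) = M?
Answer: -1/39066 - 7*√51/1346 ≈ -0.037165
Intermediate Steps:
T(J) = 1/(-68 + J)
d(G)/(-1346) + T(34)/1149 = (7*√51)/(-1346) + 1/((-68 + 34)*1149) = (7*√51)*(-1/1346) + (1/1149)/(-34) = -7*√51/1346 - 1/34*1/1149 = -7*√51/1346 - 1/39066 = -1/39066 - 7*√51/1346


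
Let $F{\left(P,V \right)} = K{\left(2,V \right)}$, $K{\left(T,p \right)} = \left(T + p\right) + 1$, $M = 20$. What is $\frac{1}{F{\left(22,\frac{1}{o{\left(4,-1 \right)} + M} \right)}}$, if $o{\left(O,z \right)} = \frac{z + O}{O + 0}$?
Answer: $\frac{83}{253} \approx 0.32806$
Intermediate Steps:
$o{\left(O,z \right)} = \frac{O + z}{O}$
$K{\left(T,p \right)} = 1 + T + p$
$F{\left(P,V \right)} = 3 + V$ ($F{\left(P,V \right)} = 1 + 2 + V = 3 + V$)
$\frac{1}{F{\left(22,\frac{1}{o{\left(4,-1 \right)} + M} \right)}} = \frac{1}{3 + \frac{1}{\frac{4 - 1}{4} + 20}} = \frac{1}{3 + \frac{1}{\frac{1}{4} \cdot 3 + 20}} = \frac{1}{3 + \frac{1}{\frac{3}{4} + 20}} = \frac{1}{3 + \frac{1}{\frac{83}{4}}} = \frac{1}{3 + \frac{4}{83}} = \frac{1}{\frac{253}{83}} = \frac{83}{253}$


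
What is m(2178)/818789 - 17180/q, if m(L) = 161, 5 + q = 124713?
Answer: -3511679258/25527384653 ≈ -0.13757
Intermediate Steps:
q = 124708 (q = -5 + 124713 = 124708)
m(2178)/818789 - 17180/q = 161/818789 - 17180/124708 = 161*(1/818789) - 17180*1/124708 = 161/818789 - 4295/31177 = -3511679258/25527384653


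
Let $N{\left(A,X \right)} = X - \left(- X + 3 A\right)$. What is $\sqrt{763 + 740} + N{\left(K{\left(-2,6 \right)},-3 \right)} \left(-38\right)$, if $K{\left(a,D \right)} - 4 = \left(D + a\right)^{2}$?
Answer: $2508 + 3 \sqrt{167} \approx 2546.8$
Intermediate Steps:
$K{\left(a,D \right)} = 4 + \left(D + a\right)^{2}$
$N{\left(A,X \right)} = - 3 A + 2 X$ ($N{\left(A,X \right)} = X - \left(- X + 3 A\right) = - 3 A + 2 X$)
$\sqrt{763 + 740} + N{\left(K{\left(-2,6 \right)},-3 \right)} \left(-38\right) = \sqrt{763 + 740} + \left(- 3 \left(4 + \left(6 - 2\right)^{2}\right) + 2 \left(-3\right)\right) \left(-38\right) = \sqrt{1503} + \left(- 3 \left(4 + 4^{2}\right) - 6\right) \left(-38\right) = 3 \sqrt{167} + \left(- 3 \left(4 + 16\right) - 6\right) \left(-38\right) = 3 \sqrt{167} + \left(\left(-3\right) 20 - 6\right) \left(-38\right) = 3 \sqrt{167} + \left(-60 - 6\right) \left(-38\right) = 3 \sqrt{167} - -2508 = 3 \sqrt{167} + 2508 = 2508 + 3 \sqrt{167}$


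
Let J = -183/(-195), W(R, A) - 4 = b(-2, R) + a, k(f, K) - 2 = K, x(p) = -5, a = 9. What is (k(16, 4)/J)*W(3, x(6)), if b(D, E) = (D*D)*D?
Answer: 1950/61 ≈ 31.967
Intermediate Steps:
b(D, E) = D³ (b(D, E) = D²*D = D³)
k(f, K) = 2 + K
W(R, A) = 5 (W(R, A) = 4 + ((-2)³ + 9) = 4 + (-8 + 9) = 4 + 1 = 5)
J = 61/65 (J = -183*(-1/195) = 61/65 ≈ 0.93846)
(k(16, 4)/J)*W(3, x(6)) = ((2 + 4)/(61/65))*5 = (6*(65/61))*5 = (390/61)*5 = 1950/61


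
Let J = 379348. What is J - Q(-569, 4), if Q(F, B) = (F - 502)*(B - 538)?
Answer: -192566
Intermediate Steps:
Q(F, B) = (-538 + B)*(-502 + F) (Q(F, B) = (-502 + F)*(-538 + B) = (-538 + B)*(-502 + F))
J - Q(-569, 4) = 379348 - (270076 - 538*(-569) - 502*4 + 4*(-569)) = 379348 - (270076 + 306122 - 2008 - 2276) = 379348 - 1*571914 = 379348 - 571914 = -192566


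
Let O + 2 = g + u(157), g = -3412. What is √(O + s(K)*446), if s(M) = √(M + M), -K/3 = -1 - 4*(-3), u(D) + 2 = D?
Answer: √(-3259 + 446*I*√66) ≈ 28.411 + 63.767*I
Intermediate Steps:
u(D) = -2 + D
K = -33 (K = -3*(-1 - 4*(-3)) = -3*(-1 + 12) = -3*11 = -33)
s(M) = √2*√M (s(M) = √(2*M) = √2*√M)
O = -3259 (O = -2 + (-3412 + (-2 + 157)) = -2 + (-3412 + 155) = -2 - 3257 = -3259)
√(O + s(K)*446) = √(-3259 + (√2*√(-33))*446) = √(-3259 + (√2*(I*√33))*446) = √(-3259 + (I*√66)*446) = √(-3259 + 446*I*√66)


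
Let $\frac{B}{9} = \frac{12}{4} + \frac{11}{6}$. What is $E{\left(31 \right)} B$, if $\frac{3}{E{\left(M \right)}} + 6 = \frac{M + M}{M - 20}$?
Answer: $- \frac{2871}{8} \approx -358.88$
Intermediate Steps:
$B = \frac{87}{2}$ ($B = 9 \left(\frac{12}{4} + \frac{11}{6}\right) = 9 \left(12 \cdot \frac{1}{4} + 11 \cdot \frac{1}{6}\right) = 9 \left(3 + \frac{11}{6}\right) = 9 \cdot \frac{29}{6} = \frac{87}{2} \approx 43.5$)
$E{\left(M \right)} = \frac{3}{-6 + \frac{2 M}{-20 + M}}$ ($E{\left(M \right)} = \frac{3}{-6 + \frac{M + M}{M - 20}} = \frac{3}{-6 + \frac{2 M}{-20 + M}}$)
$E{\left(31 \right)} B = \frac{3 \left(20 - 31\right)}{4 \left(-30 + 31\right)} \frac{87}{2} = \frac{3 \left(20 - 31\right)}{4 \cdot 1} \cdot \frac{87}{2} = \frac{3}{4} \cdot 1 \left(-11\right) \frac{87}{2} = \left(- \frac{33}{4}\right) \frac{87}{2} = - \frac{2871}{8}$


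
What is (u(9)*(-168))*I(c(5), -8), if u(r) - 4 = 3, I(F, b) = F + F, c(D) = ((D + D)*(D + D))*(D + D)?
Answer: -2352000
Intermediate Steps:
c(D) = 8*D³ (c(D) = ((2*D)*(2*D))*(2*D) = (4*D²)*(2*D) = 8*D³)
I(F, b) = 2*F
u(r) = 7 (u(r) = 4 + 3 = 7)
(u(9)*(-168))*I(c(5), -8) = (7*(-168))*(2*(8*5³)) = -2352*8*125 = -2352*1000 = -1176*2000 = -2352000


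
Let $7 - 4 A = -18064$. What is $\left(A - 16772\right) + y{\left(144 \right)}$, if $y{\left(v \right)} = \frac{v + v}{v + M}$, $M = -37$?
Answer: $- \frac{5243667}{428} \approx -12252.0$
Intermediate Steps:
$y{\left(v \right)} = \frac{2 v}{-37 + v}$ ($y{\left(v \right)} = \frac{v + v}{v - 37} = \frac{2 v}{-37 + v}$)
$A = \frac{18071}{4}$ ($A = \frac{7}{4} - -4516 = \frac{7}{4} + 4516 = \frac{18071}{4} \approx 4517.8$)
$\left(A - 16772\right) + y{\left(144 \right)} = \left(\frac{18071}{4} - 16772\right) + 2 \cdot 144 \frac{1}{-37 + 144} = - \frac{49017}{4} + 2 \cdot 144 \cdot \frac{1}{107} = - \frac{49017}{4} + \frac{288}{107} = - \frac{5243667}{428}$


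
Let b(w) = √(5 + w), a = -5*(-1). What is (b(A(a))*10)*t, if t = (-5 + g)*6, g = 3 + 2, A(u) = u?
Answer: 0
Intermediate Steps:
a = 5
g = 5
t = 0 (t = (-5 + 5)*6 = 0*6 = 0)
(b(A(a))*10)*t = (√(5 + 5)*10)*0 = (√10*10)*0 = (10*√10)*0 = 0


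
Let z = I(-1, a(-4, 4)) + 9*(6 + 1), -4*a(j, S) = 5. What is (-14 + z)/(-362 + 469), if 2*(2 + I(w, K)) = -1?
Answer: 93/214 ≈ 0.43458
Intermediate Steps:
a(j, S) = -5/4 (a(j, S) = -¼*5 = -5/4)
I(w, K) = -5/2 (I(w, K) = -2 + (½)*(-1) = -2 - ½ = -5/2)
z = 121/2 (z = -5/2 + 9*(6 + 1) = -5/2 + 9*7 = -5/2 + 63 = 121/2 ≈ 60.500)
(-14 + z)/(-362 + 469) = (-14 + 121/2)/(-362 + 469) = (93/2)/107 = (93/2)*(1/107) = 93/214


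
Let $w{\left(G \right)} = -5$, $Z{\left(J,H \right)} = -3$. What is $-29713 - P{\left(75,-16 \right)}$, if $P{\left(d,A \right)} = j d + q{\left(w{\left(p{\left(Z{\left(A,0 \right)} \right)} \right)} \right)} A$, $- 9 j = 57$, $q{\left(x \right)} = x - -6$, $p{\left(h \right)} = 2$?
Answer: $-29222$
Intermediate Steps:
$q{\left(x \right)} = 6 + x$ ($q{\left(x \right)} = x + 6 = 6 + x$)
$j = - \frac{19}{3}$ ($j = \left(- \frac{1}{9}\right) 57 = - \frac{19}{3} \approx -6.3333$)
$P{\left(d,A \right)} = A - \frac{19 d}{3}$ ($P{\left(d,A \right)} = - \frac{19 d}{3} + \left(6 - 5\right) A = - \frac{19 d}{3} + 1 A = - \frac{19 d}{3} + A = A - \frac{19 d}{3}$)
$-29713 - P{\left(75,-16 \right)} = -29713 - \left(-16 - 475\right) = -29713 - -491 = -29713 + 491 = -29222$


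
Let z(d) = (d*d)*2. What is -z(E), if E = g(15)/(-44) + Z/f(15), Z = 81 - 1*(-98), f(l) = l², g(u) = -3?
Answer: -73119601/49005000 ≈ -1.4921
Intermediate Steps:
Z = 179 (Z = 81 + 98 = 179)
E = 8551/9900 (E = -3/(-44) + 179/(15²) = -3*(-1/44) + 179/225 = 3/44 + 179*(1/225) = 3/44 + 179/225 = 8551/9900 ≈ 0.86374)
z(d) = 2*d² (z(d) = d²*2 = 2*d²)
-z(E) = -2*(8551/9900)² = -2*73119601/98010000 = -1*73119601/49005000 = -73119601/49005000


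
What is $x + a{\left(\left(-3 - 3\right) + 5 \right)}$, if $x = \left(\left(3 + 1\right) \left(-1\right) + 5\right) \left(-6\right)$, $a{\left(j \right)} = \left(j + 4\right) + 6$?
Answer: $3$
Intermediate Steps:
$a{\left(j \right)} = 10 + j$ ($a{\left(j \right)} = \left(4 + j\right) + 6 = 10 + j$)
$x = -6$ ($x = \left(4 \left(-1\right) + 5\right) \left(-6\right) = \left(-4 + 5\right) \left(-6\right) = 1 \left(-6\right) = -6$)
$x + a{\left(\left(-3 - 3\right) + 5 \right)} = -6 + \left(10 + \left(\left(-3 - 3\right) + 5\right)\right) = -6 + \left(10 + \left(-6 + 5\right)\right) = -6 + \left(10 - 1\right) = -6 + 9 = 3$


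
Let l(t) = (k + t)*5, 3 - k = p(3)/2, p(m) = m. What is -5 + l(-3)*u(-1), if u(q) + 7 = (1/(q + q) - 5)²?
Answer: -1435/8 ≈ -179.38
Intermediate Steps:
k = 3/2 (k = 3 - 3/2 = 3/2 ≈ 1.5000)
l(t) = 15/2 + 5*t (l(t) = (3/2 + t)*5 = 15/2 + 5*t)
u(q) = -7 + (-5 + 1/(2*q))² (u(q) = -7 + (1/(q + q) - 5)² = -7 + (1/(2*q) - 5)² = -7 + (-5 + 1/(2*q))²)
-5 + l(-3)*u(-1) = -5 + (15/2 + 5*(-3))*(18 - 5/(-1) + (¼)/(-1)²) = -5 + (15/2 - 15)*(18 - 5*(-1) + (¼)*1) = -5 - 15*(18 + 5 + ¼)/2 = -5 - 15/2*93/4 = -5 - 1395/8 = -1435/8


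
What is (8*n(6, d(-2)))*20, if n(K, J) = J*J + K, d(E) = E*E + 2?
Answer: 6720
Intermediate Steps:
d(E) = 2 + E² (d(E) = E² + 2 = 2 + E²)
n(K, J) = K + J² (n(K, J) = J² + K = K + J²)
(8*n(6, d(-2)))*20 = (8*(6 + (2 + (-2)²)²))*20 = (8*(6 + (2 + 4)²))*20 = (8*(6 + 6²))*20 = (8*(6 + 36))*20 = (8*42)*20 = 336*20 = 6720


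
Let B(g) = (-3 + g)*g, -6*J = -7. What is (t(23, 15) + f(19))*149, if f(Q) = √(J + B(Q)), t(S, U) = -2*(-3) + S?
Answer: 4321 + 149*√10986/6 ≈ 6923.9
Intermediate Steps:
J = 7/6 (J = -⅙*(-7) = 7/6 ≈ 1.1667)
t(S, U) = 6 + S
B(g) = g*(-3 + g)
f(Q) = √(7/6 + Q*(-3 + Q))
(t(23, 15) + f(19))*149 = ((6 + 23) + √6*√(7 + 6*19*(-3 + 19))/6)*149 = (29 + √6*√(7 + 6*19*16)/6)*149 = (29 + √6*√(7 + 1824)/6)*149 = (29 + √6*√1831/6)*149 = (29 + √10986/6)*149 = 4321 + 149*√10986/6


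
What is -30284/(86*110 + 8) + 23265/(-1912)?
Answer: -69544007/4525704 ≈ -15.366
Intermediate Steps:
-30284/(86*110 + 8) + 23265/(-1912) = -30284/(9460 + 8) + 23265*(-1/1912) = -30284/9468 - 23265/1912 = -30284*1/9468 - 23265/1912 = -7571/2367 - 23265/1912 = -69544007/4525704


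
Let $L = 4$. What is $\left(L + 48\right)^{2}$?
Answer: $2704$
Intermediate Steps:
$\left(L + 48\right)^{2} = \left(4 + 48\right)^{2} = 52^{2} = 2704$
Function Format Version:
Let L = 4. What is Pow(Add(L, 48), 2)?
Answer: 2704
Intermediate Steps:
Pow(Add(L, 48), 2) = Pow(Add(4, 48), 2) = Pow(52, 2) = 2704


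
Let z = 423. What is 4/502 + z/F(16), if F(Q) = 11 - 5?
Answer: 35395/502 ≈ 70.508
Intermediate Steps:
F(Q) = 6
4/502 + z/F(16) = 4/502 + 423/6 = 4*(1/502) + 423*(1/6) = 2/251 + 141/2 = 35395/502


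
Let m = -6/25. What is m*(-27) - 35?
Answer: -713/25 ≈ -28.520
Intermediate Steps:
m = -6/25 (m = -6*1/25 = -6/25 ≈ -0.24000)
m*(-27) - 35 = -6/25*(-27) - 35 = 162/25 - 35 = -713/25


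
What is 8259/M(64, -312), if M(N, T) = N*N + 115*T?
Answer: -8259/31784 ≈ -0.25985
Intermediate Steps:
M(N, T) = N² + 115*T
8259/M(64, -312) = 8259/(64² + 115*(-312)) = 8259/(4096 - 35880) = 8259/(-31784) = 8259*(-1/31784) = -8259/31784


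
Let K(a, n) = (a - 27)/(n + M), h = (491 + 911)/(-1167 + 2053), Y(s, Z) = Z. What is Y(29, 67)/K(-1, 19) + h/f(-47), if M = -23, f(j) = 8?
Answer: 242355/24808 ≈ 9.7692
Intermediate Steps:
h = 701/443 (h = 1402/886 = 1402*(1/886) = 701/443 ≈ 1.5824)
K(a, n) = (-27 + a)/(-23 + n) (K(a, n) = (a - 27)/(n - 23) = (-27 + a)/(-23 + n))
Y(29, 67)/K(-1, 19) + h/f(-47) = 67/(((-27 - 1)/(-23 + 19))) + (701/443)/8 = 67/((-28/(-4))) + (701/443)*(1/8) = 67/((-1/4*(-28))) + 701/3544 = 67/7 + 701/3544 = 242355/24808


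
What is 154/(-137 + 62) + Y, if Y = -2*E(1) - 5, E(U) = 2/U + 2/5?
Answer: -889/75 ≈ -11.853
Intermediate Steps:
E(U) = ⅖ + 2/U (E(U) = 2/U + 2*(⅕) = 2/U + ⅖ = ⅖ + 2/U)
Y = -49/5 (Y = -2*(⅖ + 2/1) - 5 = -2*(⅖ + 2*1) - 5 = -2*(⅖ + 2) - 5 = -2*12/5 - 5 = -24/5 - 5 = -49/5 ≈ -9.8000)
154/(-137 + 62) + Y = 154/(-137 + 62) - 49/5 = 154/(-75) - 49/5 = 154*(-1/75) - 49/5 = -154/75 - 49/5 = -889/75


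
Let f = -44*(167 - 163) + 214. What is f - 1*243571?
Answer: -243533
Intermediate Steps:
f = 38 (f = -44*4 + 214 = -176 + 214 = 38)
f - 1*243571 = 38 - 1*243571 = 38 - 243571 = -243533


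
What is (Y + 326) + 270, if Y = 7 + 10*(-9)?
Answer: 513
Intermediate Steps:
Y = -83 (Y = 7 - 90 = -83)
(Y + 326) + 270 = (-83 + 326) + 270 = 243 + 270 = 513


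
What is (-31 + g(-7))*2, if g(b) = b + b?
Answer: -90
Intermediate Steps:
g(b) = 2*b
(-31 + g(-7))*2 = (-31 + 2*(-7))*2 = (-31 - 14)*2 = -45*2 = -90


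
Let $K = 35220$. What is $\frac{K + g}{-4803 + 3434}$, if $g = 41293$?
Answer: $- \frac{76513}{1369} \approx -55.89$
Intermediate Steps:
$\frac{K + g}{-4803 + 3434} = \frac{35220 + 41293}{-4803 + 3434} = \frac{76513}{-1369} = 76513 \left(- \frac{1}{1369}\right) = - \frac{76513}{1369}$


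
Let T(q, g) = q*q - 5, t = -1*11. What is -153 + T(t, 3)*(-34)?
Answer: -4097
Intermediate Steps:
t = -11
T(q, g) = -5 + q² (T(q, g) = q² - 5 = -5 + q²)
-153 + T(t, 3)*(-34) = -153 + (-5 + (-11)²)*(-34) = -153 + (-5 + 121)*(-34) = -153 + 116*(-34) = -153 - 3944 = -4097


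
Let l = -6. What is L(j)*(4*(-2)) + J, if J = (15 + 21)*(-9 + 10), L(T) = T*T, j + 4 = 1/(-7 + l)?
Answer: -16388/169 ≈ -96.970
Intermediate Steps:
j = -53/13 (j = -4 + 1/(-7 - 6) = -4 + 1/(-13) = -4 - 1/13 = -53/13 ≈ -4.0769)
L(T) = T²
J = 36 (J = 36*1 = 36)
L(j)*(4*(-2)) + J = (-53/13)²*(4*(-2)) + 36 = (2809/169)*(-8) + 36 = -22472/169 + 36 = -16388/169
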